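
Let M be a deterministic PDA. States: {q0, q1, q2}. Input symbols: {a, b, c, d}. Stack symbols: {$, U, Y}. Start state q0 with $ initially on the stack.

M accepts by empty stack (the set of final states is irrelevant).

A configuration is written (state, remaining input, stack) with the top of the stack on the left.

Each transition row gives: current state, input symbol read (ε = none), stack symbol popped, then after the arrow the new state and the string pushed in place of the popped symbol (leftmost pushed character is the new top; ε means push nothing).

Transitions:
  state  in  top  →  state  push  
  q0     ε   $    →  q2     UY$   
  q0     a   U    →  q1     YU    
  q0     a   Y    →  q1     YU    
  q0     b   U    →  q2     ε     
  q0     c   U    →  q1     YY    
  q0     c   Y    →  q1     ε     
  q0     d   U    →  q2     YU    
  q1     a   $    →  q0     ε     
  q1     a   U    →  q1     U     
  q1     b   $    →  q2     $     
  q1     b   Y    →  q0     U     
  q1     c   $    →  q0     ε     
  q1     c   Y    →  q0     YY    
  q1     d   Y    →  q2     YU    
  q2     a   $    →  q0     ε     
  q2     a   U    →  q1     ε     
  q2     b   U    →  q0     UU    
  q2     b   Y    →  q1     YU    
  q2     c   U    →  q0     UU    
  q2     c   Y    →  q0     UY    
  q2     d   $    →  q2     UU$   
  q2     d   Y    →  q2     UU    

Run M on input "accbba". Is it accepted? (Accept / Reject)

(q0, accbba, $)
  ε-move, top $: go to q2, push UY$ → (q2, accbba, UY$)
  read a, top U: go to q1, push ε → (q1, ccbba, Y$)
  read c, top Y: go to q0, push YY → (q0, cbba, YY$)
  read c, top Y: go to q1, push ε → (q1, bba, Y$)
  read b, top Y: go to q0, push U → (q0, ba, U$)
  read b, top U: go to q2, push ε → (q2, a, $)
  read a, top $: go to q0, push ε → (q0, ε, ε)
All input consumed and the stack is empty.

Accept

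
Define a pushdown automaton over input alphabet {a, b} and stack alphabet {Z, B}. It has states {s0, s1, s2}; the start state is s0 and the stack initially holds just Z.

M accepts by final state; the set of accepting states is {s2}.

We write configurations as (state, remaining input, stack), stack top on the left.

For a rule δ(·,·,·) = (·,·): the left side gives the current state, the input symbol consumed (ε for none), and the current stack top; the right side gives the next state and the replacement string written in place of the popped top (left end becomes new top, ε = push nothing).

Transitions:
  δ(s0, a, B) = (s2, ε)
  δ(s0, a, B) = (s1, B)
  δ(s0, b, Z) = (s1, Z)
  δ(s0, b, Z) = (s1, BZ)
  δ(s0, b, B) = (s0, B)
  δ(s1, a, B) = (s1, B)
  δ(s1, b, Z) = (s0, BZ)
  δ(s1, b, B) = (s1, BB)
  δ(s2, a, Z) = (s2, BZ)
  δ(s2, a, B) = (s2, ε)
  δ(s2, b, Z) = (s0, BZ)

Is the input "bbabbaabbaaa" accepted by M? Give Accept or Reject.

No computation consumes all input and reaches a final state.

Reject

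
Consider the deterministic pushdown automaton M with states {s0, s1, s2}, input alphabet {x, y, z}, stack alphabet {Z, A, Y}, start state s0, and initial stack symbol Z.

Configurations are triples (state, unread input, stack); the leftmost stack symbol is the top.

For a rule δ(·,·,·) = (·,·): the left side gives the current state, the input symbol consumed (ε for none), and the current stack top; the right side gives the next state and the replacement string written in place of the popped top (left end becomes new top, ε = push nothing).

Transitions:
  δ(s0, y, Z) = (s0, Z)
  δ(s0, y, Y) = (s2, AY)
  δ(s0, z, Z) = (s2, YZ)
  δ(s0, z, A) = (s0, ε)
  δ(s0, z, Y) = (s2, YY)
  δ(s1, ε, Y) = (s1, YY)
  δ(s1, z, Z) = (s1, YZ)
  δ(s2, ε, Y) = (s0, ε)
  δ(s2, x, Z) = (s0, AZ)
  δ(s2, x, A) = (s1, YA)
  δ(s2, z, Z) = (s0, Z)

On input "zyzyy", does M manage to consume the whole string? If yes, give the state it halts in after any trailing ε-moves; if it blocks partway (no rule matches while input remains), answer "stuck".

(s0, zyzyy, Z)
  read z, top Z: go to s2, push YZ → (s2, yzyy, YZ)
  ε-move, top Y: go to s0, push ε → (s0, yzyy, Z)
  read y, top Z: go to s0, push Z → (s0, zyy, Z)
  read z, top Z: go to s2, push YZ → (s2, yy, YZ)
  ε-move, top Y: go to s0, push ε → (s0, yy, Z)
  read y, top Z: go to s0, push Z → (s0, y, Z)
  read y, top Z: go to s0, push Z → (s0, ε, Z)
All input consumed; M is in state s0.

s0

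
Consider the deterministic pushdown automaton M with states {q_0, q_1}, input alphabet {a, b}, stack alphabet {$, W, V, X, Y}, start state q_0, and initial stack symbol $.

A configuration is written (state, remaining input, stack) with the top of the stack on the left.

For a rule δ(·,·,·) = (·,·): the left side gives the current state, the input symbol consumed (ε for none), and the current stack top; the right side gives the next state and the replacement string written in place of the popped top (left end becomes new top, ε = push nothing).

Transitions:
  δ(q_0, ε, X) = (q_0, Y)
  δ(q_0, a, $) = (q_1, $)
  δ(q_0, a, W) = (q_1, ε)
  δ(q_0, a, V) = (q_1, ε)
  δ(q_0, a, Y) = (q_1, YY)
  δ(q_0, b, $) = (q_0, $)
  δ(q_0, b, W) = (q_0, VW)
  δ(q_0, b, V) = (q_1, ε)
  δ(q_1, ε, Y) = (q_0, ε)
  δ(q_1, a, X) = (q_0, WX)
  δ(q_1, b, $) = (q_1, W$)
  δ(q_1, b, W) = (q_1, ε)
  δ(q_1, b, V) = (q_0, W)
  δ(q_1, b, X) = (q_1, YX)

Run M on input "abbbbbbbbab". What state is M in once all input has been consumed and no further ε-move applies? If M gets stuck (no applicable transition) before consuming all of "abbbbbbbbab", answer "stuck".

stuck

(q_0, abbbbbbbbab, $) ⊢ (q_1, bbbbbbbbab, $) ⊢ (q_1, bbbbbbbab, W$) ⊢ (q_1, bbbbbbab, $) ⊢ (q_1, bbbbbab, W$) ⊢ (q_1, bbbbab, $) ⊢ (q_1, bbbab, W$) ⊢ (q_1, bbab, $) ⊢ (q_1, bab, W$) ⊢ (q_1, ab, $)
No transition for (q_1, a, top $); M blocks with input ab remaining.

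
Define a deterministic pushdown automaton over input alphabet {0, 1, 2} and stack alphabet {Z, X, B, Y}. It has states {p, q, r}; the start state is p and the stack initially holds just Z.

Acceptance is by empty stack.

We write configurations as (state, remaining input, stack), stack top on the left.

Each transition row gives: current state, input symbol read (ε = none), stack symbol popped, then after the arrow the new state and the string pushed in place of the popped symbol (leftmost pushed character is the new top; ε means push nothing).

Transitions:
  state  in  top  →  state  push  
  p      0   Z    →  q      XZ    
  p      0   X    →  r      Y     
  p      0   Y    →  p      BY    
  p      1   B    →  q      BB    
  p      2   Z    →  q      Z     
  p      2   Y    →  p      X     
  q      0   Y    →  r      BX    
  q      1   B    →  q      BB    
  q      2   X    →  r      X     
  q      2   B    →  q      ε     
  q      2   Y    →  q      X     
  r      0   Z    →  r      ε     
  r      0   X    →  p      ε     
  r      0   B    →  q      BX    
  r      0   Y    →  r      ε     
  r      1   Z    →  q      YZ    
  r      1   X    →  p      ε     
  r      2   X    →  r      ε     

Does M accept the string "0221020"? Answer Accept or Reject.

Reject

(p, 0221020, Z)
  read 0, top Z: go to q, push XZ → (q, 221020, XZ)
  read 2, top X: go to r, push X → (r, 21020, XZ)
  read 2, top X: go to r, push ε → (r, 1020, Z)
  read 1, top Z: go to q, push YZ → (q, 020, YZ)
  read 0, top Y: go to r, push BX → (r, 20, BXZ)
No transition applies at (r, 20, BXZ); input not fully consumed.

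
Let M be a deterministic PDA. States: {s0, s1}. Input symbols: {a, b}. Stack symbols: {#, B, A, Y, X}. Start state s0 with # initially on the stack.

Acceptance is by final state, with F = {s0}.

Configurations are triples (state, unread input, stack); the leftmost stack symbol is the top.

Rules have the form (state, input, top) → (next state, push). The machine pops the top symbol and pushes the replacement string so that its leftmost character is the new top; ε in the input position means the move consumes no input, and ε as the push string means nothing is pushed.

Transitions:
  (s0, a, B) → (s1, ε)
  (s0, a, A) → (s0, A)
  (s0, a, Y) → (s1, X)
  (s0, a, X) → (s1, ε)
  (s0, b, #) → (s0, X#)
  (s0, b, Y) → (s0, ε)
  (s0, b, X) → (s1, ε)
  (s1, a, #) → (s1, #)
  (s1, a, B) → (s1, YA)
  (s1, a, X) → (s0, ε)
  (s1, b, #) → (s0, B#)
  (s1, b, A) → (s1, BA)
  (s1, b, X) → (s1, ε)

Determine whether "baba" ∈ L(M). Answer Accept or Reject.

Reject

(s0, baba, #)
  read b, top #: go to s0, push X# → (s0, aba, X#)
  read a, top X: go to s1, push ε → (s1, ba, #)
  read b, top #: go to s0, push B# → (s0, a, B#)
  read a, top B: go to s1, push ε → (s1, ε, #)
All input consumed; state s1 ∉ F and no further ε-move applies.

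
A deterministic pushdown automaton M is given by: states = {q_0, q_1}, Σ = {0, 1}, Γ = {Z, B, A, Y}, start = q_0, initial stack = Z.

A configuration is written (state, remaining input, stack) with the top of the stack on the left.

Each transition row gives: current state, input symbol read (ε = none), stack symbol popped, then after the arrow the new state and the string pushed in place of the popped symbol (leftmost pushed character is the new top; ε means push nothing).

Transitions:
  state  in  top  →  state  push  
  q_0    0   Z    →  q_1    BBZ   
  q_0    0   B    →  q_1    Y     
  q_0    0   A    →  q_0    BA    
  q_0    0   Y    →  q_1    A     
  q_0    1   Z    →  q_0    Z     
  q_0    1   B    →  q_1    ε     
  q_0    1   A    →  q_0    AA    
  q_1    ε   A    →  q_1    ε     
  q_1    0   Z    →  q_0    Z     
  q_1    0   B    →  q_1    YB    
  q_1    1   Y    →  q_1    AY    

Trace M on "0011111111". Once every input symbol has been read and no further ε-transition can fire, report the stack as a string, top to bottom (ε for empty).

YBBZ

(q_0, 0011111111, Z)
  read 0, top Z: go to q_1, push BBZ → (q_1, 011111111, BBZ)
  read 0, top B: go to q_1, push YB → (q_1, 11111111, YBBZ)
  read 1, top Y: go to q_1, push AY → (q_1, 1111111, AYBBZ)
  ε-move, top A: go to q_1, push ε → (q_1, 1111111, YBBZ)
  read 1, top Y: go to q_1, push AY → (q_1, 111111, AYBBZ)
  ε-move, top A: go to q_1, push ε → (q_1, 111111, YBBZ)
  read 1, top Y: go to q_1, push AY → (q_1, 11111, AYBBZ)
  ε-move, top A: go to q_1, push ε → (q_1, 11111, YBBZ)
  read 1, top Y: go to q_1, push AY → (q_1, 1111, AYBBZ)
  ε-move, top A: go to q_1, push ε → (q_1, 1111, YBBZ)
  read 1, top Y: go to q_1, push AY → (q_1, 111, AYBBZ)
  ε-move, top A: go to q_1, push ε → (q_1, 111, YBBZ)
  read 1, top Y: go to q_1, push AY → (q_1, 11, AYBBZ)
  ε-move, top A: go to q_1, push ε → (q_1, 11, YBBZ)
  read 1, top Y: go to q_1, push AY → (q_1, 1, AYBBZ)
  ε-move, top A: go to q_1, push ε → (q_1, 1, YBBZ)
  read 1, top Y: go to q_1, push AY → (q_1, ε, AYBBZ)
  ε-move, top A: go to q_1, push ε → (q_1, ε, YBBZ)
All input consumed in state q_1 with stack YBBZ.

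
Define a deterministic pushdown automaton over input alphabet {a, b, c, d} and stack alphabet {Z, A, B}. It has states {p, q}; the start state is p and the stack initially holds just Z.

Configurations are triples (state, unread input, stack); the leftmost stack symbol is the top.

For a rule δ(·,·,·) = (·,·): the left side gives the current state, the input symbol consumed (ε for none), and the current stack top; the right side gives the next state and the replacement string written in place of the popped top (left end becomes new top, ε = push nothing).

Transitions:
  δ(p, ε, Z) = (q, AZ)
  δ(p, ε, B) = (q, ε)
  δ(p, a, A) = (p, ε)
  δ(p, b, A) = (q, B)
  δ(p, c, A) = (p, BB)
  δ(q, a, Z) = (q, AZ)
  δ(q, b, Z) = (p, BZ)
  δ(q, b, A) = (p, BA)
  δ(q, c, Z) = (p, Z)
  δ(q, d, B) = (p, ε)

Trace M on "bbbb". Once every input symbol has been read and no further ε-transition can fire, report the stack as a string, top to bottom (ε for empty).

AZ

(p, bbbb, Z)
  ε-move, top Z: go to q, push AZ → (q, bbbb, AZ)
  read b, top A: go to p, push BA → (p, bbb, BAZ)
  ε-move, top B: go to q, push ε → (q, bbb, AZ)
  read b, top A: go to p, push BA → (p, bb, BAZ)
  ε-move, top B: go to q, push ε → (q, bb, AZ)
  read b, top A: go to p, push BA → (p, b, BAZ)
  ε-move, top B: go to q, push ε → (q, b, AZ)
  read b, top A: go to p, push BA → (p, ε, BAZ)
  ε-move, top B: go to q, push ε → (q, ε, AZ)
All input consumed in state q with stack AZ.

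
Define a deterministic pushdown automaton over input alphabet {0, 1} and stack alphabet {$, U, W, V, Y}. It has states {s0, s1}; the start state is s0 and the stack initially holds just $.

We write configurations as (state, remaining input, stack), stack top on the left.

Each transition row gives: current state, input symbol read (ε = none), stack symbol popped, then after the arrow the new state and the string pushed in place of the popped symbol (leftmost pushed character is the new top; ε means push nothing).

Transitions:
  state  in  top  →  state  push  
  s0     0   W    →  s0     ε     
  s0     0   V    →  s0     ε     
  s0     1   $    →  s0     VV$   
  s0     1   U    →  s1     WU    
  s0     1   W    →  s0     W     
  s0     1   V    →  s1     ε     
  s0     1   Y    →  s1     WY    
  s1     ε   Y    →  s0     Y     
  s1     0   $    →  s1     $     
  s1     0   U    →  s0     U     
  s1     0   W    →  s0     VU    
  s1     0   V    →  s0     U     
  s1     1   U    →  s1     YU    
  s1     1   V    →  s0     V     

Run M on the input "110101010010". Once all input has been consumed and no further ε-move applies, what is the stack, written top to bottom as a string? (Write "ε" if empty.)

VUUUU$

(s0, 110101010010, $)
  read 1, top $: go to s0, push VV$ → (s0, 10101010010, VV$)
  read 1, top V: go to s1, push ε → (s1, 0101010010, V$)
  read 0, top V: go to s0, push U → (s0, 101010010, U$)
  read 1, top U: go to s1, push WU → (s1, 01010010, WU$)
  read 0, top W: go to s0, push VU → (s0, 1010010, VUU$)
  read 1, top V: go to s1, push ε → (s1, 010010, UU$)
  read 0, top U: go to s0, push U → (s0, 10010, UU$)
  read 1, top U: go to s1, push WU → (s1, 0010, WUU$)
  read 0, top W: go to s0, push VU → (s0, 010, VUUU$)
  read 0, top V: go to s0, push ε → (s0, 10, UUU$)
  read 1, top U: go to s1, push WU → (s1, 0, WUUU$)
  read 0, top W: go to s0, push VU → (s0, ε, VUUUU$)
All input consumed in state s0 with stack VUUUU$.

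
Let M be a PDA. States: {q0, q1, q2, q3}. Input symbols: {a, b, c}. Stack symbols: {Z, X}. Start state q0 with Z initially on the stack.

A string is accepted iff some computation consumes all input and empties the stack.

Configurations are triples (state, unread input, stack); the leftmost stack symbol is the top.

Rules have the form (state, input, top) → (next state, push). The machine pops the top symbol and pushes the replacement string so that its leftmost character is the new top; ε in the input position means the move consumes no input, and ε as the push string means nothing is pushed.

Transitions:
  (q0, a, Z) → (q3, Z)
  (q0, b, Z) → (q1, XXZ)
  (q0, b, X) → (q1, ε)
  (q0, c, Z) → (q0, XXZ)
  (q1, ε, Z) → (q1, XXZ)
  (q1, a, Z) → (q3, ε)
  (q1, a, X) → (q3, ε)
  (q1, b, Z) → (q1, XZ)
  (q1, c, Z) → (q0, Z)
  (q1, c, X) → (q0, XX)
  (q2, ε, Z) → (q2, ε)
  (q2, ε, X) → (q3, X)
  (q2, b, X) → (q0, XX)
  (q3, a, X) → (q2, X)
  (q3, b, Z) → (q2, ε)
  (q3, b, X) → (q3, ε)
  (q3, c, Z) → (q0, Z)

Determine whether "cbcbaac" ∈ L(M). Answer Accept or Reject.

Reject

No computation consumes all input and empties the stack.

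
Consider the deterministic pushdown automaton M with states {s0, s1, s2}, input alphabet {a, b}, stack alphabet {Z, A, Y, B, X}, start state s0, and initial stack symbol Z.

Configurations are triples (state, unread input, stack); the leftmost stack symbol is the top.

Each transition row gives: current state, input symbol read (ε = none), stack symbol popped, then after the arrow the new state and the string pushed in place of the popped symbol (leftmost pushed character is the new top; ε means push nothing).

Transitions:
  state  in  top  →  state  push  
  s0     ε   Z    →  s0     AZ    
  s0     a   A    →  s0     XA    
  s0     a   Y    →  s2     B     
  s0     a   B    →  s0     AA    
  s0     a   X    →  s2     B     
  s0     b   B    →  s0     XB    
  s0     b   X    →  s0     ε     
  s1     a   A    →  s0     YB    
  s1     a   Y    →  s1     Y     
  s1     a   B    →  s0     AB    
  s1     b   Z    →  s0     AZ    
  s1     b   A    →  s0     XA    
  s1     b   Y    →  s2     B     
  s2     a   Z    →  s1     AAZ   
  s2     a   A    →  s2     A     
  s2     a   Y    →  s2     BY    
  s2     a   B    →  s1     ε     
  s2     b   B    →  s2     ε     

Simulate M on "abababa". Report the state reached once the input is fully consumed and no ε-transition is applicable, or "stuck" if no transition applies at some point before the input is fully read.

s0

(s0, abababa, Z)
  ε-move, top Z: go to s0, push AZ → (s0, abababa, AZ)
  read a, top A: go to s0, push XA → (s0, bababa, XAZ)
  read b, top X: go to s0, push ε → (s0, ababa, AZ)
  read a, top A: go to s0, push XA → (s0, baba, XAZ)
  read b, top X: go to s0, push ε → (s0, aba, AZ)
  read a, top A: go to s0, push XA → (s0, ba, XAZ)
  read b, top X: go to s0, push ε → (s0, a, AZ)
  read a, top A: go to s0, push XA → (s0, ε, XAZ)
All input consumed; M is in state s0.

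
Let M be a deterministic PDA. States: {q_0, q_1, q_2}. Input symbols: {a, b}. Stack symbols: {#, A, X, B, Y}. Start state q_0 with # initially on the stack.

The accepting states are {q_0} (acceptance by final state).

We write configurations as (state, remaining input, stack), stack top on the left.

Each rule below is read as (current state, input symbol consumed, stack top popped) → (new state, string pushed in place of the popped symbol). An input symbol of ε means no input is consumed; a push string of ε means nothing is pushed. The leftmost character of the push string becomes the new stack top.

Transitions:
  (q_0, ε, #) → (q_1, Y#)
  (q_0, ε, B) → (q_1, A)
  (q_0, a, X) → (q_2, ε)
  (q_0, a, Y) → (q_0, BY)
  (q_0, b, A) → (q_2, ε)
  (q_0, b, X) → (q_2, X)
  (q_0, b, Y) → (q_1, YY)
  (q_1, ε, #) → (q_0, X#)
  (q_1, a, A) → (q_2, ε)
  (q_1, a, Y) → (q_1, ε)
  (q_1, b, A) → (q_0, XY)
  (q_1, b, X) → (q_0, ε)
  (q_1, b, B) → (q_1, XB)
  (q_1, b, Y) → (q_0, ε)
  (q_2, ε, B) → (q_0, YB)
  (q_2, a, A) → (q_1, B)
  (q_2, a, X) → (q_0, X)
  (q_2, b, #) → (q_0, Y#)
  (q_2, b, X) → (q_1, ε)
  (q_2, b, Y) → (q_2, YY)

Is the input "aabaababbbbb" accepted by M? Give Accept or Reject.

Reject

(q_0, aabaababbbbb, #) ⊢ (q_1, aabaababbbbb, Y#) ⊢ (q_1, abaababbbbb, #) ⊢ (q_0, abaababbbbb, X#) ⊢ (q_2, baababbbbb, #) ⊢ (q_0, aababbbbb, Y#) ⊢ (q_0, ababbbbb, BY#) ⊢ (q_1, ababbbbb, AY#) ⊢ (q_2, babbbbb, Y#) ⊢ (q_2, abbbbb, YY#)
No transition applies at (q_2, abbbbb, YY#); input not fully consumed.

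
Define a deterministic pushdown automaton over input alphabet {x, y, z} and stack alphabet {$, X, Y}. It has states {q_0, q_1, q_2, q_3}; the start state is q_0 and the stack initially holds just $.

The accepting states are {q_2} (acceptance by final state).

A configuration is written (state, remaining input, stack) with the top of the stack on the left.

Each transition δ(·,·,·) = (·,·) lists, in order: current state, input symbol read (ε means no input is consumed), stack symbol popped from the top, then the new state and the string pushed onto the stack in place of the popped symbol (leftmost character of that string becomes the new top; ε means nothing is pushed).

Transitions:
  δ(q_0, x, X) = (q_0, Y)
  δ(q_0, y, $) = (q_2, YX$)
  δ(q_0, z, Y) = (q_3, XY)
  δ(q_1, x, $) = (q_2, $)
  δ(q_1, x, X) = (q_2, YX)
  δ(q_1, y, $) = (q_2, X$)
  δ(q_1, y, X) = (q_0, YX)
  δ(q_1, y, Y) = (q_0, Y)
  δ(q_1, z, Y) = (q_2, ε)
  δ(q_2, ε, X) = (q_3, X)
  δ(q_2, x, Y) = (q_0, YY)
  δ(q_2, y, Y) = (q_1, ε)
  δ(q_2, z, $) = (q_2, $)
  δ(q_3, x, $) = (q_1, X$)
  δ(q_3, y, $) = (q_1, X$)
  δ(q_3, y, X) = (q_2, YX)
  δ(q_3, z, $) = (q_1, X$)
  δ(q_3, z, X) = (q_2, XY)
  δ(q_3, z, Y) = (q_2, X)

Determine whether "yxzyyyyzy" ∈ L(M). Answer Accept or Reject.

(q_0, yxzyyyyzy, $)
  read y, top $: go to q_2, push YX$ → (q_2, xzyyyyzy, YX$)
  read x, top Y: go to q_0, push YY → (q_0, zyyyyzy, YYX$)
  read z, top Y: go to q_3, push XY → (q_3, yyyyzy, XYYX$)
  read y, top X: go to q_2, push YX → (q_2, yyyzy, YXYYX$)
  read y, top Y: go to q_1, push ε → (q_1, yyzy, XYYX$)
  read y, top X: go to q_0, push YX → (q_0, yzy, YXYYX$)
No transition applies at (q_0, yzy, YXYYX$); input not fully consumed.

Reject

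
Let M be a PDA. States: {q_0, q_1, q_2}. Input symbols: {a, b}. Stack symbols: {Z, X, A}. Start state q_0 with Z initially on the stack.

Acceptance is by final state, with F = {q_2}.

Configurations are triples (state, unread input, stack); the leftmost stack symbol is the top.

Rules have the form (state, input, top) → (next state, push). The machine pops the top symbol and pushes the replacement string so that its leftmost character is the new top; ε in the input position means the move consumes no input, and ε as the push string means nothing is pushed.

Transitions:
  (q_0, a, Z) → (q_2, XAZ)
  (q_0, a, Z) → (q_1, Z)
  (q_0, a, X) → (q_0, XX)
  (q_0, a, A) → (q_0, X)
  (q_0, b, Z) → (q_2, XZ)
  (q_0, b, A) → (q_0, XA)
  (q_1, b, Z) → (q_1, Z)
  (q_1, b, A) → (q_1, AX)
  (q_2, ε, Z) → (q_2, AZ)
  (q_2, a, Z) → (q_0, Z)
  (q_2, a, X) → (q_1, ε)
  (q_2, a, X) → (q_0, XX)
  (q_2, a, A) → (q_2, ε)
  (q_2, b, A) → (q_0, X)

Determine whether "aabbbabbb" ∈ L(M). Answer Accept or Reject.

Reject

No computation consumes all input and reaches a final state.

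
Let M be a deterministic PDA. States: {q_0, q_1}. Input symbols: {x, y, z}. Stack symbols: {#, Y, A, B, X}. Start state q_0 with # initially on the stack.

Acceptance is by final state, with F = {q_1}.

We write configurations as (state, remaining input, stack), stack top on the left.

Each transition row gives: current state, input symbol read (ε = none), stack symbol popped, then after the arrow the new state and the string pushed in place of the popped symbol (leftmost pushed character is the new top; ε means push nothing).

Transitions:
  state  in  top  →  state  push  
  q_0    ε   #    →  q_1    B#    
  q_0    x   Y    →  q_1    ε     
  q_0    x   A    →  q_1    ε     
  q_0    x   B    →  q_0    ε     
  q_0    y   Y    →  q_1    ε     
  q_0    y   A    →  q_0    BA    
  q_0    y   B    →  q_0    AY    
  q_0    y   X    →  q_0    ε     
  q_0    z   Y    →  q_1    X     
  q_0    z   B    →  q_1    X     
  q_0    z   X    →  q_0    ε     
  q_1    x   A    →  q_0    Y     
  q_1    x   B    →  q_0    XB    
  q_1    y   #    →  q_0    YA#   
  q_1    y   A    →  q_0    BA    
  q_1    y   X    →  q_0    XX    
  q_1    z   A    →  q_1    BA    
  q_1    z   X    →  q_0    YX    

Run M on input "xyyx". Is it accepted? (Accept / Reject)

Accept

(q_0, xyyx, #)
  ε-move, top #: go to q_1, push B# → (q_1, xyyx, B#)
  read x, top B: go to q_0, push XB → (q_0, yyx, XB#)
  read y, top X: go to q_0, push ε → (q_0, yx, B#)
  read y, top B: go to q_0, push AY → (q_0, x, AY#)
  read x, top A: go to q_1, push ε → (q_1, ε, Y#)
All input consumed; state q_1 ∈ F.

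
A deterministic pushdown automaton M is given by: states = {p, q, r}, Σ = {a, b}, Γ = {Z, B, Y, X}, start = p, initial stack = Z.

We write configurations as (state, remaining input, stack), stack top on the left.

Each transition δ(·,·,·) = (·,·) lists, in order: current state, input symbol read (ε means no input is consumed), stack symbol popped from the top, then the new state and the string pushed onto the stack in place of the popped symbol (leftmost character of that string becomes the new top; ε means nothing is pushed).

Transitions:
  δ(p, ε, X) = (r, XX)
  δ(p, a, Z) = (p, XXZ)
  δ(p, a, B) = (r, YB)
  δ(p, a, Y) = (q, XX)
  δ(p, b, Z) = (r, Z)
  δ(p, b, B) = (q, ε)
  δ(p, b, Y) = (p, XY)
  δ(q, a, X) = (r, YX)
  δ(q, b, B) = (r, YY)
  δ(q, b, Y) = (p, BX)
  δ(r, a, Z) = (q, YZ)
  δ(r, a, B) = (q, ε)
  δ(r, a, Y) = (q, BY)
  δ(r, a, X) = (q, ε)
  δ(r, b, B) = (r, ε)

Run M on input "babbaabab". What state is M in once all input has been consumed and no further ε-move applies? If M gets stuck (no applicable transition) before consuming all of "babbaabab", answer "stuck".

(p, babbaabab, Z)
  read b, top Z: go to r, push Z → (r, abbaabab, Z)
  read a, top Z: go to q, push YZ → (q, bbaabab, YZ)
  read b, top Y: go to p, push BX → (p, baabab, BXZ)
  read b, top B: go to q, push ε → (q, aabab, XZ)
  read a, top X: go to r, push YX → (r, abab, YXZ)
  read a, top Y: go to q, push BY → (q, bab, BYXZ)
  read b, top B: go to r, push YY → (r, ab, YYYXZ)
  read a, top Y: go to q, push BY → (q, b, BYYYXZ)
  read b, top B: go to r, push YY → (r, ε, YYYYYXZ)
All input consumed; M is in state r.

r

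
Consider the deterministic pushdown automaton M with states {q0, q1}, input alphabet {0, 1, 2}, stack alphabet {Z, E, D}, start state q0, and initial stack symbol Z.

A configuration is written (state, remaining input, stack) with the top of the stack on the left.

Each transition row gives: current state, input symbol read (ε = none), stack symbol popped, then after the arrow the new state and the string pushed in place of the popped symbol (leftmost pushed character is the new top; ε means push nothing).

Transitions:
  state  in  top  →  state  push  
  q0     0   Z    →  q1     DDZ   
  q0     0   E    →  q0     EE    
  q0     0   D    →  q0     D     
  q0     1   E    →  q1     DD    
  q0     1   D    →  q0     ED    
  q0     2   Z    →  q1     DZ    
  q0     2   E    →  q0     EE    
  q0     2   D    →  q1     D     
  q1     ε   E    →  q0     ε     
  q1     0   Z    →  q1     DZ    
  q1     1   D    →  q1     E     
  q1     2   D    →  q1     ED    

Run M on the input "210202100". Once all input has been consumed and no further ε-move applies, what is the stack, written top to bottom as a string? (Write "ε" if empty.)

DZ

(q0, 210202100, Z) ⊢ (q1, 10202100, DZ) ⊢ (q1, 0202100, EZ) ⊢ (q0, 0202100, Z) ⊢ (q1, 202100, DDZ) ⊢ (q1, 02100, EDDZ) ⊢ (q0, 02100, DDZ) ⊢ (q0, 2100, DDZ) ⊢ (q1, 100, DDZ) ⊢ (q1, 00, EDZ) ⊢ (q0, 00, DZ) ⊢ (q0, 0, DZ) ⊢ (q0, ε, DZ)
All input consumed in state q0 with stack DZ.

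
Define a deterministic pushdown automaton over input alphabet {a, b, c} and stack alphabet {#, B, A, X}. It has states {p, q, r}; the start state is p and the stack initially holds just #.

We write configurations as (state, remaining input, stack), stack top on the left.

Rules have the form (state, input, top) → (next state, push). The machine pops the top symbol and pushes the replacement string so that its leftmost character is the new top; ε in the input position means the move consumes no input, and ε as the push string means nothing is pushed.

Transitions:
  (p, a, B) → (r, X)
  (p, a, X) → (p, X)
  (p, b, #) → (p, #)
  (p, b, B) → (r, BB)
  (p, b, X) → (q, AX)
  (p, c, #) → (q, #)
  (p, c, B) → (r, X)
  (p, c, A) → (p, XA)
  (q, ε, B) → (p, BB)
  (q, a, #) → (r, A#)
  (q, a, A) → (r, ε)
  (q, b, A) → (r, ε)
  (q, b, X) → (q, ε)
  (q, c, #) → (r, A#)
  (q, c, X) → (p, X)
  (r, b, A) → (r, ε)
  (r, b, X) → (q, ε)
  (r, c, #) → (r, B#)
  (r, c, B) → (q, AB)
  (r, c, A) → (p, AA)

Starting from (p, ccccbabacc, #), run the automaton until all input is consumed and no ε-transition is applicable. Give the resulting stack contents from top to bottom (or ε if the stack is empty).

(p, ccccbabacc, #)
  read c, top #: go to q, push # → (q, cccbabacc, #)
  read c, top #: go to r, push A# → (r, ccbabacc, A#)
  read c, top A: go to p, push AA → (p, cbabacc, AA#)
  read c, top A: go to p, push XA → (p, babacc, XAA#)
  read b, top X: go to q, push AX → (q, abacc, AXAA#)
  read a, top A: go to r, push ε → (r, bacc, XAA#)
  read b, top X: go to q, push ε → (q, acc, AA#)
  read a, top A: go to r, push ε → (r, cc, A#)
  read c, top A: go to p, push AA → (p, c, AA#)
  read c, top A: go to p, push XA → (p, ε, XAA#)
All input consumed in state p with stack XAA#.

XAA#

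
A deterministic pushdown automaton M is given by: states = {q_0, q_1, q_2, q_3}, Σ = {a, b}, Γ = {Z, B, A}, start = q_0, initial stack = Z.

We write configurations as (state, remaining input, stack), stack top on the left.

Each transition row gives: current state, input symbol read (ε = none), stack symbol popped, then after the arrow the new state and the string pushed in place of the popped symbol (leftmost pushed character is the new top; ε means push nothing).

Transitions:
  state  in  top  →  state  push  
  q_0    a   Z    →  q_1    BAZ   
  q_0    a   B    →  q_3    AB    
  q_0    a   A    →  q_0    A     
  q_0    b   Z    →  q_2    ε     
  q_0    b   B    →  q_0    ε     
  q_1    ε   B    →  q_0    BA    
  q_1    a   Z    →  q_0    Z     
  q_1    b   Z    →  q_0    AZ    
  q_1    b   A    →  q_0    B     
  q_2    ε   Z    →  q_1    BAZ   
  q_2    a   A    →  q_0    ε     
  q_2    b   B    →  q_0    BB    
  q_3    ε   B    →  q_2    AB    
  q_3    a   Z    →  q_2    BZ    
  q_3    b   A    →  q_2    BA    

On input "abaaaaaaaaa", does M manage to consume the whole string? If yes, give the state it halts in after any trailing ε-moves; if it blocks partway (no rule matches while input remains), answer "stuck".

(q_0, abaaaaaaaaa, Z)
  read a, top Z: go to q_1, push BAZ → (q_1, baaaaaaaaa, BAZ)
  ε-move, top B: go to q_0, push BA → (q_0, baaaaaaaaa, BAAZ)
  read b, top B: go to q_0, push ε → (q_0, aaaaaaaaa, AAZ)
  read a, top A: go to q_0, push A → (q_0, aaaaaaaa, AAZ)
  read a, top A: go to q_0, push A → (q_0, aaaaaaa, AAZ)
  read a, top A: go to q_0, push A → (q_0, aaaaaa, AAZ)
  read a, top A: go to q_0, push A → (q_0, aaaaa, AAZ)
  read a, top A: go to q_0, push A → (q_0, aaaa, AAZ)
  read a, top A: go to q_0, push A → (q_0, aaa, AAZ)
  read a, top A: go to q_0, push A → (q_0, aa, AAZ)
  read a, top A: go to q_0, push A → (q_0, a, AAZ)
  read a, top A: go to q_0, push A → (q_0, ε, AAZ)
All input consumed; M is in state q_0.

q_0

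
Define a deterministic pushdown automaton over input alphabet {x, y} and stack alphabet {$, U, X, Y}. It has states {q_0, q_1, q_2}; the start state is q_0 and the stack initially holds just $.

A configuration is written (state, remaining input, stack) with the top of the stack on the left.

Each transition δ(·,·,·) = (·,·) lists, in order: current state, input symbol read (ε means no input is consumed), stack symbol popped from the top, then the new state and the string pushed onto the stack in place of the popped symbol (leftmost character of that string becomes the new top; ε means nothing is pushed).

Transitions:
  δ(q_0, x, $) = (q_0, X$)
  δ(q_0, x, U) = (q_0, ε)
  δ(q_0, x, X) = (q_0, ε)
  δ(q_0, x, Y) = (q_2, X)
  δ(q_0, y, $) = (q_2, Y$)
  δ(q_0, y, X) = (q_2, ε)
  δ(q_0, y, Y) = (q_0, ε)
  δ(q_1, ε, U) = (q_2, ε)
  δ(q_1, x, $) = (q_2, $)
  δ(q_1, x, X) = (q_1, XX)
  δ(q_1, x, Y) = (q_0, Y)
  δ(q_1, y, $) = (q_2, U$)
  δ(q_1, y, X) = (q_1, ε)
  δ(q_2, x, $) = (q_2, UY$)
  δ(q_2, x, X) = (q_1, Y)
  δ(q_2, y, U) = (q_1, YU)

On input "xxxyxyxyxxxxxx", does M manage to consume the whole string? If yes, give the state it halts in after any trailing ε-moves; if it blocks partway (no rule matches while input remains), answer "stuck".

(q_0, xxxyxyxyxxxxxx, $)
  read x, top $: go to q_0, push X$ → (q_0, xxyxyxyxxxxxx, X$)
  read x, top X: go to q_0, push ε → (q_0, xyxyxyxxxxxx, $)
  read x, top $: go to q_0, push X$ → (q_0, yxyxyxxxxxx, X$)
  read y, top X: go to q_2, push ε → (q_2, xyxyxxxxxx, $)
  read x, top $: go to q_2, push UY$ → (q_2, yxyxxxxxx, UY$)
  read y, top U: go to q_1, push YU → (q_1, xyxxxxxx, YUY$)
  read x, top Y: go to q_0, push Y → (q_0, yxxxxxx, YUY$)
  read y, top Y: go to q_0, push ε → (q_0, xxxxxx, UY$)
  read x, top U: go to q_0, push ε → (q_0, xxxxx, Y$)
  read x, top Y: go to q_2, push X → (q_2, xxxx, X$)
  read x, top X: go to q_1, push Y → (q_1, xxx, Y$)
  read x, top Y: go to q_0, push Y → (q_0, xx, Y$)
  read x, top Y: go to q_2, push X → (q_2, x, X$)
  read x, top X: go to q_1, push Y → (q_1, ε, Y$)
All input consumed; M is in state q_1.

q_1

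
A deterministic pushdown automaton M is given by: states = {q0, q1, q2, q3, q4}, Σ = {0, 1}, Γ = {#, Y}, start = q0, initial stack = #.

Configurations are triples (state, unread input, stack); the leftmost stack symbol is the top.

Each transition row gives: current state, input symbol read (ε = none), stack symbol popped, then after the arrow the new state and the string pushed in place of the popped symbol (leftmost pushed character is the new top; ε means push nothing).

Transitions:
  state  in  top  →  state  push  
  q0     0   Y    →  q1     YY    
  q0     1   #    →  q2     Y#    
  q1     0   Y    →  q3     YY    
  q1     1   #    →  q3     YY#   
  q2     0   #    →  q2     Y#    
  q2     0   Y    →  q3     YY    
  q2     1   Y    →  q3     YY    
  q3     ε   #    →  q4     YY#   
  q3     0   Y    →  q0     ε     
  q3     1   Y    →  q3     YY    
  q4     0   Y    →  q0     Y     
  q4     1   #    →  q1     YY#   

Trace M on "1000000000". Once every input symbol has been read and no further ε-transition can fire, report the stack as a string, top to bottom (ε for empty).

(q0, 1000000000, #)
  read 1, top #: go to q2, push Y# → (q2, 000000000, Y#)
  read 0, top Y: go to q3, push YY → (q3, 00000000, YY#)
  read 0, top Y: go to q0, push ε → (q0, 0000000, Y#)
  read 0, top Y: go to q1, push YY → (q1, 000000, YY#)
  read 0, top Y: go to q3, push YY → (q3, 00000, YYY#)
  read 0, top Y: go to q0, push ε → (q0, 0000, YY#)
  read 0, top Y: go to q1, push YY → (q1, 000, YYY#)
  read 0, top Y: go to q3, push YY → (q3, 00, YYYY#)
  read 0, top Y: go to q0, push ε → (q0, 0, YYY#)
  read 0, top Y: go to q1, push YY → (q1, ε, YYYY#)
All input consumed in state q1 with stack YYYY#.

YYYY#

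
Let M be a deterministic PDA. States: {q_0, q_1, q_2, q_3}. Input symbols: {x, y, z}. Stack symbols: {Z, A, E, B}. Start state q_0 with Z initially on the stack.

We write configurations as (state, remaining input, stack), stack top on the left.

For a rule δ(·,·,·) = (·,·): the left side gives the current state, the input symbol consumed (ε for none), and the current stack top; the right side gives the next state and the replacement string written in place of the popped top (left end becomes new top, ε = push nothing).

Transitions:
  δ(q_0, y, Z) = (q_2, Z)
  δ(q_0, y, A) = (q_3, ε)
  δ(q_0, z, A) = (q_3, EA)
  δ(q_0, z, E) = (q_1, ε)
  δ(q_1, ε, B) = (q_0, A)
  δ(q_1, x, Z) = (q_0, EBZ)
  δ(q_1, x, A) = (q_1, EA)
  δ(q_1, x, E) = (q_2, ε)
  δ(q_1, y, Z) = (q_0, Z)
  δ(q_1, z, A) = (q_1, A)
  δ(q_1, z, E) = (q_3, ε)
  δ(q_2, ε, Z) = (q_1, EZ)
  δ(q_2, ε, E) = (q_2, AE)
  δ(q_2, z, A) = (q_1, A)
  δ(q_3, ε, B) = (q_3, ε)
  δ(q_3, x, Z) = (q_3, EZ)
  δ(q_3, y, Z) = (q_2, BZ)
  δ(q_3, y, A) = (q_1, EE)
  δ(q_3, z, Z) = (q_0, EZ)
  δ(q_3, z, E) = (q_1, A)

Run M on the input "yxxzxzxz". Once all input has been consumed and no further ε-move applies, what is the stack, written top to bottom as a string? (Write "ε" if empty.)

AZ

(q_0, yxxzxzxz, Z)
  read y, top Z: go to q_2, push Z → (q_2, xxzxzxz, Z)
  ε-move, top Z: go to q_1, push EZ → (q_1, xxzxzxz, EZ)
  read x, top E: go to q_2, push ε → (q_2, xzxzxz, Z)
  ε-move, top Z: go to q_1, push EZ → (q_1, xzxzxz, EZ)
  read x, top E: go to q_2, push ε → (q_2, zxzxz, Z)
  ε-move, top Z: go to q_1, push EZ → (q_1, zxzxz, EZ)
  read z, top E: go to q_3, push ε → (q_3, xzxz, Z)
  read x, top Z: go to q_3, push EZ → (q_3, zxz, EZ)
  read z, top E: go to q_1, push A → (q_1, xz, AZ)
  read x, top A: go to q_1, push EA → (q_1, z, EAZ)
  read z, top E: go to q_3, push ε → (q_3, ε, AZ)
All input consumed in state q_3 with stack AZ.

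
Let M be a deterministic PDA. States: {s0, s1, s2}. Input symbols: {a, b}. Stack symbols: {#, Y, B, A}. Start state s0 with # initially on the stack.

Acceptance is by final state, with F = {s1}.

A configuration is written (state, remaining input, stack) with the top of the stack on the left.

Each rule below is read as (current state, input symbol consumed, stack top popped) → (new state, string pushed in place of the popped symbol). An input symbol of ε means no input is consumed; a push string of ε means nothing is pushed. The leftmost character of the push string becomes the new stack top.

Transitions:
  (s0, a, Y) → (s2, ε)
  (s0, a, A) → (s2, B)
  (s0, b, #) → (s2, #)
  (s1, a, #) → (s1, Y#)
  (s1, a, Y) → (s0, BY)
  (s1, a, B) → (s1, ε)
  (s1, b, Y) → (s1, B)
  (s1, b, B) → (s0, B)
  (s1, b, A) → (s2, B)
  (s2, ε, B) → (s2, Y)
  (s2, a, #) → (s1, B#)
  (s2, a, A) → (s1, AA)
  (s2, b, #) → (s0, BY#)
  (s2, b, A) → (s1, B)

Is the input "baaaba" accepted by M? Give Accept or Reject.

Accept

(s0, baaaba, #) ⊢ (s2, aaaba, #) ⊢ (s1, aaba, B#) ⊢ (s1, aba, #) ⊢ (s1, ba, Y#) ⊢ (s1, a, B#) ⊢ (s1, ε, #)
All input consumed; state s1 ∈ F.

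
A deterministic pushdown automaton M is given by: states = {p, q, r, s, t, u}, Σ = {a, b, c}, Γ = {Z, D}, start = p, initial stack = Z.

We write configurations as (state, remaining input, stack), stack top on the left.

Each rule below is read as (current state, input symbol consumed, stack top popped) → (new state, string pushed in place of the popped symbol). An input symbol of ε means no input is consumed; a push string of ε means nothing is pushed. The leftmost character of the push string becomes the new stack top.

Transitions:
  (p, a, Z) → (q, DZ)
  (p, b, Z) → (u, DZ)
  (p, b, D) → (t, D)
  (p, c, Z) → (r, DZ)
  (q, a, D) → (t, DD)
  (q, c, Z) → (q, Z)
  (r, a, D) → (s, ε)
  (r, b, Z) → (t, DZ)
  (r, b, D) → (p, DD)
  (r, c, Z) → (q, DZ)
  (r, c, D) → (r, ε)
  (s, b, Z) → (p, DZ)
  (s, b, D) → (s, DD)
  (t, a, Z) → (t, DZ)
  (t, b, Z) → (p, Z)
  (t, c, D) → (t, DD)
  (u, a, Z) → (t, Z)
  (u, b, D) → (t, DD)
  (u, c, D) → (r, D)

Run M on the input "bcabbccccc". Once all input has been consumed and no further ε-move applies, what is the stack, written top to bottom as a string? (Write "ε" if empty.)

DDDDDDZ

(p, bcabbccccc, Z)
  read b, top Z: go to u, push DZ → (u, cabbccccc, DZ)
  read c, top D: go to r, push D → (r, abbccccc, DZ)
  read a, top D: go to s, push ε → (s, bbccccc, Z)
  read b, top Z: go to p, push DZ → (p, bccccc, DZ)
  read b, top D: go to t, push D → (t, ccccc, DZ)
  read c, top D: go to t, push DD → (t, cccc, DDZ)
  read c, top D: go to t, push DD → (t, ccc, DDDZ)
  read c, top D: go to t, push DD → (t, cc, DDDDZ)
  read c, top D: go to t, push DD → (t, c, DDDDDZ)
  read c, top D: go to t, push DD → (t, ε, DDDDDDZ)
All input consumed in state t with stack DDDDDDZ.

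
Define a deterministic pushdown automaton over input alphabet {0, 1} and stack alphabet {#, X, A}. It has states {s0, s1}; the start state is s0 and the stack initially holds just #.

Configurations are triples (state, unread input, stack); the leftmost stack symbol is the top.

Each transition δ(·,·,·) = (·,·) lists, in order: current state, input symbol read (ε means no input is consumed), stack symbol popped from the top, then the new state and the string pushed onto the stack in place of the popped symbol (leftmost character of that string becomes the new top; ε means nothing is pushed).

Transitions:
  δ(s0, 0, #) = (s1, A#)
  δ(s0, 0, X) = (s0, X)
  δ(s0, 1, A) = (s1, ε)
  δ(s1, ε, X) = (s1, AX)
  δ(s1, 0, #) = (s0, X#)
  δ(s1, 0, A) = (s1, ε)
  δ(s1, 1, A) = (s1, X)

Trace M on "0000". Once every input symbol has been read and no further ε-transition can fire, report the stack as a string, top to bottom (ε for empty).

(s0, 0000, #)
  read 0, top #: go to s1, push A# → (s1, 000, A#)
  read 0, top A: go to s1, push ε → (s1, 00, #)
  read 0, top #: go to s0, push X# → (s0, 0, X#)
  read 0, top X: go to s0, push X → (s0, ε, X#)
All input consumed in state s0 with stack X#.

X#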